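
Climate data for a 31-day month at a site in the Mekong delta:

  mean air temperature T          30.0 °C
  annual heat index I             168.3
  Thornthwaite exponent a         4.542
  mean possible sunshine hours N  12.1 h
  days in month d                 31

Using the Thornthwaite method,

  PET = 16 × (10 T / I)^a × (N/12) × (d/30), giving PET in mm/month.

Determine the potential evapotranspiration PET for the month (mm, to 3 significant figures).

10T/I = 10 × 30.0 / 168.3 = 1.7825
(10T/I)^a = 1.7825^4.542 = 13.8094
Uncorrected PET = 16 × 13.8094 = 220.950 mm
Correction = (N/12)(d/30) = (12.1/12)(31/30) = 1.0419
PET = 220.950 × 1.0419 = 230.208 mm/month

230 mm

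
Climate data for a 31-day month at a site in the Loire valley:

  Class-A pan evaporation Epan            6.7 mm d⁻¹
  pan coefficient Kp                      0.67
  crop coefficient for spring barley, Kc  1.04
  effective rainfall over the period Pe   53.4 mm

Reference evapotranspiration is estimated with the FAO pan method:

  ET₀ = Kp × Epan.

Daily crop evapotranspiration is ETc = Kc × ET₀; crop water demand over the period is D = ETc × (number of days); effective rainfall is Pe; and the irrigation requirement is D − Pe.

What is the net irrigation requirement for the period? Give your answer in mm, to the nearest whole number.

91 mm

ET₀ = 0.67 × 6.7 = 4.4890 mm/d
ETc = Kc × ET₀ = 1.04 × 4.4890 = 4.6686 mm/d
Crop demand D = ETc × 31 d = 4.6686 × 31 = 144.727 mm
D − Pe = 144.727 − 53.4 = 91.327 mm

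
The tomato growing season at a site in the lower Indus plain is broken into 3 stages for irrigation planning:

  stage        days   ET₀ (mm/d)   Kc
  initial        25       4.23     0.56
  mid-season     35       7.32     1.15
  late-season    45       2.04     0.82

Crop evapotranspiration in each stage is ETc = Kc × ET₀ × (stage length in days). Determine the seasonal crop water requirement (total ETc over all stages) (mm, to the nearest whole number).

429 mm

initial: 0.56 × 4.23 × 25 = 59.22 mm
mid-season: 1.15 × 7.32 × 35 = 294.63 mm
late-season: 0.82 × 2.04 × 45 = 75.28 mm
Seasonal total = 429.13 mm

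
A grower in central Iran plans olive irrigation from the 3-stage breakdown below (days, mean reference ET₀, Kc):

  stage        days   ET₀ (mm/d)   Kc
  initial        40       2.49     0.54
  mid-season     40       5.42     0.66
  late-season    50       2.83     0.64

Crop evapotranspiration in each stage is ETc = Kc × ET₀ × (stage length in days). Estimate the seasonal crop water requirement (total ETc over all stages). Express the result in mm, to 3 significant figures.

287 mm

initial: 0.54 × 2.49 × 40 = 53.78 mm
mid-season: 0.66 × 5.42 × 40 = 143.09 mm
late-season: 0.64 × 2.83 × 50 = 90.56 mm
Seasonal total = 287.43 mm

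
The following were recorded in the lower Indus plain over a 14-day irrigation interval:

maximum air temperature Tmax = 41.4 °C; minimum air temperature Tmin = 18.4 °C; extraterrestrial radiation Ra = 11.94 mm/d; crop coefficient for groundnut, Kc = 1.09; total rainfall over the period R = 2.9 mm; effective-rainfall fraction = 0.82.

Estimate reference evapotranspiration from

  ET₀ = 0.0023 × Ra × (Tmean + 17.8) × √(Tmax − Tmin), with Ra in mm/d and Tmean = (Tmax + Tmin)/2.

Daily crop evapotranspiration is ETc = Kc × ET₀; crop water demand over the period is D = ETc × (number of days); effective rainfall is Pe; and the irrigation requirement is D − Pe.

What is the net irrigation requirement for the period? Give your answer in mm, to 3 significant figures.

Tmean = (41.4 + 18.4)/2 = 29.90 °C
ET₀ = 0.0023 × 11.94 × (29.90 + 17.8) × √23.0 = 0.0023 × 11.94 × 47.70 × 4.7958 = 6.2822 mm/d
ETc = Kc × ET₀ = 1.09 × 6.2822 = 6.8476 mm/d
Crop demand D = ETc × 14 d = 6.8476 × 14 = 95.866 mm
Pe = 0.82 × 2.9 = 2.378 mm
D − Pe = 95.866 − 2.378 = 93.488 mm

93.5 mm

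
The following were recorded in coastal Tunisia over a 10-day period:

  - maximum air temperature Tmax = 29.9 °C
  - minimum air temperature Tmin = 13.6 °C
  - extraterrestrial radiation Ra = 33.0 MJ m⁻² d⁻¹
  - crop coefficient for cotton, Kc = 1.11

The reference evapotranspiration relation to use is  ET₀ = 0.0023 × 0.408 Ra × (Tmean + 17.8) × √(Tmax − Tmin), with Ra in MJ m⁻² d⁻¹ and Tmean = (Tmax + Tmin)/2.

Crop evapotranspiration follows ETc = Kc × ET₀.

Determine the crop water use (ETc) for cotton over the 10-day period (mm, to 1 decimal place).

Tmean = (29.9 + 13.6)/2 = 21.75 °C
0.408 Ra = 0.408 × 33.0 = 13.4640 mm/d equivalent
ET₀ = 0.0023 × 13.4640 × (21.75 + 17.8) × √16.3 = 0.0023 × 13.4640 × 39.55 × 4.0373 = 4.9447 mm/d
ETc = Kc × ET₀ = 1.11 × 4.9447 = 5.4886 mm/d
Over 10 days: 5.4886 × 10 = 54.886 mm

54.9 mm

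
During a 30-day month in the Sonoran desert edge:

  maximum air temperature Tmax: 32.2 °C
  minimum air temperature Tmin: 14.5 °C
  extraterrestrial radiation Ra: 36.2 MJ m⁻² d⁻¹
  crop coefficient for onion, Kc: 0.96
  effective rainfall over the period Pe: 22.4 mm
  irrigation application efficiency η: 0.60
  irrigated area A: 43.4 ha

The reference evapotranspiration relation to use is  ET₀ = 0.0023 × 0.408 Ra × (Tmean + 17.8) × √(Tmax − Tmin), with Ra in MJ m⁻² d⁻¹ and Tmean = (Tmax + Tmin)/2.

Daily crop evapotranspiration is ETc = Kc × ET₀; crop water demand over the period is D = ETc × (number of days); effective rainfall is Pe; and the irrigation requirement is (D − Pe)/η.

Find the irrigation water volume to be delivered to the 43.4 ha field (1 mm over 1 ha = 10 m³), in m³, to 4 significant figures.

Tmean = (32.2 + 14.5)/2 = 23.35 °C
0.408 Ra = 0.408 × 36.2 = 14.7696 mm/d equivalent
ET₀ = 0.0023 × 14.7696 × (23.35 + 17.8) × √17.7 = 0.0023 × 14.7696 × 41.15 × 4.2071 = 5.8810 mm/d
ETc = Kc × ET₀ = 0.96 × 5.8810 = 5.6458 mm/d
Crop demand D = ETc × 30 d = 5.6458 × 30 = 169.374 mm
D − Pe = 169.374 − 22.4 = 146.974 mm
Gross irrigation = 146.974 / 0.60 = 244.957 mm
Volume = 244.957 mm × 43.4 ha × 10 = 106311.3 m³

106300 m³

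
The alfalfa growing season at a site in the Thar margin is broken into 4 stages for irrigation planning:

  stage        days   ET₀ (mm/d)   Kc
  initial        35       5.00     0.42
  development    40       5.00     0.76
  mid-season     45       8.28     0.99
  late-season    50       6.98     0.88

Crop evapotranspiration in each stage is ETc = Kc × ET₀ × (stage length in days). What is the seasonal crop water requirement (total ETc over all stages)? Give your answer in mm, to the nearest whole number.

901 mm

initial: 0.42 × 5.00 × 35 = 73.50 mm
development: 0.76 × 5.00 × 40 = 152.00 mm
mid-season: 0.99 × 8.28 × 45 = 368.87 mm
late-season: 0.88 × 6.98 × 50 = 307.12 mm
Seasonal total = 901.49 mm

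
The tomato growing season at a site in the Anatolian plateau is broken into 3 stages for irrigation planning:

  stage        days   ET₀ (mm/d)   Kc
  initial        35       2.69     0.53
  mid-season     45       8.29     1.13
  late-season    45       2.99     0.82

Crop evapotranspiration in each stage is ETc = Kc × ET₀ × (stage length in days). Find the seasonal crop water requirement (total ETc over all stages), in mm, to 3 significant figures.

initial: 0.53 × 2.69 × 35 = 49.90 mm
mid-season: 1.13 × 8.29 × 45 = 421.55 mm
late-season: 0.82 × 2.99 × 45 = 110.33 mm
Seasonal total = 581.78 mm

582 mm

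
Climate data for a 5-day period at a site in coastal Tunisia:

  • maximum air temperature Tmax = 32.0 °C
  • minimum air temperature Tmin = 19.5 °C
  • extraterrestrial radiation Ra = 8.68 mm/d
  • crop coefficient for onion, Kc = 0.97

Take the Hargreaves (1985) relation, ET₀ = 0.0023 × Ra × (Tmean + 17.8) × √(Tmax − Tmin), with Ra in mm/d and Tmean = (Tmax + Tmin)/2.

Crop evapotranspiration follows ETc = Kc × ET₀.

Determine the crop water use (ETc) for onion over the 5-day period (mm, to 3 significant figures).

14.9 mm

Tmean = (32.0 + 19.5)/2 = 25.75 °C
ET₀ = 0.0023 × 8.68 × (25.75 + 17.8) × √12.5 = 0.0023 × 8.68 × 43.55 × 3.5355 = 3.0739 mm/d
ETc = Kc × ET₀ = 0.97 × 3.0739 = 2.9817 mm/d
Over 5 days: 2.9817 × 5 = 14.909 mm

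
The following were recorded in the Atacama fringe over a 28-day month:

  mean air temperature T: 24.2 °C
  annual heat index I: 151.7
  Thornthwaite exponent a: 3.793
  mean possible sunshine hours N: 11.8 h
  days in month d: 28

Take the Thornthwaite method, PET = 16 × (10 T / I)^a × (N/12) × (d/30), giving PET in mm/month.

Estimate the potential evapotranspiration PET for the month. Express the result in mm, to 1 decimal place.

10T/I = 10 × 24.2 / 151.7 = 1.5953
(10T/I)^a = 1.5953^3.793 = 5.8801
Uncorrected PET = 16 × 5.8801 = 94.082 mm
Correction = (N/12)(d/30) = (11.8/12)(28/30) = 0.9178
PET = 94.082 × 0.9178 = 86.348 mm/month

86.3 mm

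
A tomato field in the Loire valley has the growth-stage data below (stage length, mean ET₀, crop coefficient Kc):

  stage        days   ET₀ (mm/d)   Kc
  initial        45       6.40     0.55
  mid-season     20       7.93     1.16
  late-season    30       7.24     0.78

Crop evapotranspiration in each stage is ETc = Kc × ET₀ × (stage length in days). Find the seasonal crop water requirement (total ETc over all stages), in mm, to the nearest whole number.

512 mm

initial: 0.55 × 6.40 × 45 = 158.40 mm
mid-season: 1.16 × 7.93 × 20 = 183.98 mm
late-season: 0.78 × 7.24 × 30 = 169.42 mm
Seasonal total = 511.80 mm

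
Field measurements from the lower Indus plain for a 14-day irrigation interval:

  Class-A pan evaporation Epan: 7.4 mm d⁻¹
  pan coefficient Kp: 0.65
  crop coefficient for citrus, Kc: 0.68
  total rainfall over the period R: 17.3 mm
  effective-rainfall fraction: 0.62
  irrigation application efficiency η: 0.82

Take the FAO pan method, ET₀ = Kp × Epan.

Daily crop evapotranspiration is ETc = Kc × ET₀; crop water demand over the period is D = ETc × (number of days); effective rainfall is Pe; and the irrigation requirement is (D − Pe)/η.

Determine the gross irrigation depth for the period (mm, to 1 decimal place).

ET₀ = 0.65 × 7.4 = 4.8100 mm/d
ETc = Kc × ET₀ = 0.68 × 4.8100 = 3.2708 mm/d
Crop demand D = ETc × 14 d = 3.2708 × 14 = 45.791 mm
Pe = 0.62 × 17.3 = 10.726 mm
D − Pe = 45.791 − 10.726 = 35.065 mm
Gross irrigation = 35.065 / 0.82 = 42.762 mm

42.8 mm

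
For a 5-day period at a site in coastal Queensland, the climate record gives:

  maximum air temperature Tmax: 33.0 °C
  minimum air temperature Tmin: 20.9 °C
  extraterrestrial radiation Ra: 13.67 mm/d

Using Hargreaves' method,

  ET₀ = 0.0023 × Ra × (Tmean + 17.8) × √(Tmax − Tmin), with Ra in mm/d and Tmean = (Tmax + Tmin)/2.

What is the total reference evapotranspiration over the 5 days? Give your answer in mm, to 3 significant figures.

Tmean = (33.0 + 20.9)/2 = 26.95 °C
ET₀ = 0.0023 × 13.67 × (26.95 + 17.8) × √12.1 = 0.0023 × 13.67 × 44.75 × 3.4785 = 4.8942 mm/d
Over 5 days: 4.8942 × 5 = 24.471 mm

24.5 mm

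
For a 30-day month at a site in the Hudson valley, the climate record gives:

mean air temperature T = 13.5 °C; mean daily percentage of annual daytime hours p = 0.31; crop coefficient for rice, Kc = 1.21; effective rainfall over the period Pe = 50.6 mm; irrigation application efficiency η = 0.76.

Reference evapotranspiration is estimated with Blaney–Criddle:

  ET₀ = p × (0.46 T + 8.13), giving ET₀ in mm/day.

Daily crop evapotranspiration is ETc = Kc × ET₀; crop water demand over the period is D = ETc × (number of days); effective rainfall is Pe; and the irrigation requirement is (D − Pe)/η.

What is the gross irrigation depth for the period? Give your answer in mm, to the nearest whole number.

ET₀ = 0.31 × (0.46 × 13.5 + 8.13) = 0.31 × 14.340 = 4.4454 mm/d
ETc = Kc × ET₀ = 1.21 × 4.4454 = 5.3789 mm/d
Crop demand D = ETc × 30 d = 5.3789 × 30 = 161.367 mm
D − Pe = 161.367 − 50.6 = 110.767 mm
Gross irrigation = 110.767 / 0.76 = 145.746 mm

146 mm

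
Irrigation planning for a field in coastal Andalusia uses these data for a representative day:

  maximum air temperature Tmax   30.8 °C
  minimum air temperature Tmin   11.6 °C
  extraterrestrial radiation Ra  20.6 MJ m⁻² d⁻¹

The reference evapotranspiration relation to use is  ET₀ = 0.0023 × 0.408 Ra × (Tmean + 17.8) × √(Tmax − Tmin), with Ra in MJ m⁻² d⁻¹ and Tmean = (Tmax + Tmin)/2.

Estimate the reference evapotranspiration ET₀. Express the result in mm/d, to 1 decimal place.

Tmean = (30.8 + 11.6)/2 = 21.20 °C
0.408 Ra = 0.408 × 20.6 = 8.4048 mm/d equivalent
ET₀ = 0.0023 × 8.4048 × (21.20 + 17.8) × √19.2 = 0.0023 × 8.4048 × 39.00 × 4.3818 = 3.3035 mm/d

3.3 mm/d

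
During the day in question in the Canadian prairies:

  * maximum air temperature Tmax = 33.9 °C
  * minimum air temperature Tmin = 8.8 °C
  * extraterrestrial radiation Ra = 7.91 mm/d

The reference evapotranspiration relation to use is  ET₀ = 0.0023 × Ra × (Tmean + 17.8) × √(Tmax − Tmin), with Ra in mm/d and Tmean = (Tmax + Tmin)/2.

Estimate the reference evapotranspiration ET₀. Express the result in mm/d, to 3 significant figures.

3.57 mm/d

Tmean = (33.9 + 8.8)/2 = 21.35 °C
ET₀ = 0.0023 × 7.91 × (21.35 + 17.8) × √25.1 = 0.0023 × 7.91 × 39.15 × 5.0100 = 3.5684 mm/d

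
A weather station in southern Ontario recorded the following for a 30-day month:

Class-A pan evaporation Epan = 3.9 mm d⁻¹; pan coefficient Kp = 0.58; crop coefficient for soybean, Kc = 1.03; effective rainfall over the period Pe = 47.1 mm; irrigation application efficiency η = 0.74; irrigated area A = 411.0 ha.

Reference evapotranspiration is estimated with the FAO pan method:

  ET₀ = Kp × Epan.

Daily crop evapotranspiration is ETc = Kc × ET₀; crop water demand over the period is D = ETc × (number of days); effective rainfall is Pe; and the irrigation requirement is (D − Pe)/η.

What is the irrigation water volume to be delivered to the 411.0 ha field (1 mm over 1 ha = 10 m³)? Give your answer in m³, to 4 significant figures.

126600 m³

ET₀ = 0.58 × 3.9 = 2.2620 mm/d
ETc = Kc × ET₀ = 1.03 × 2.2620 = 2.3299 mm/d
Crop demand D = ETc × 30 d = 2.3299 × 30 = 69.897 mm
D − Pe = 69.897 − 47.1 = 22.797 mm
Gross irrigation = 22.797 / 0.74 = 30.807 mm
Volume = 30.807 mm × 411.0 ha × 10 = 126616.8 m³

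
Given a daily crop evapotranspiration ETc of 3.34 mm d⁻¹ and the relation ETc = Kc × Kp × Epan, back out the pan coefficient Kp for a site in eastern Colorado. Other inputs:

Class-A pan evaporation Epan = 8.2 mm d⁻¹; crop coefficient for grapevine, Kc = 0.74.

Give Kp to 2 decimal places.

0.55

ETc = Kc × Kp × Epan  ⇒  Kp = ETc / (Kc × Epan)
Kp = 3.34 / (0.74 × 8.2) = 3.34 / 6.068 = 0.5504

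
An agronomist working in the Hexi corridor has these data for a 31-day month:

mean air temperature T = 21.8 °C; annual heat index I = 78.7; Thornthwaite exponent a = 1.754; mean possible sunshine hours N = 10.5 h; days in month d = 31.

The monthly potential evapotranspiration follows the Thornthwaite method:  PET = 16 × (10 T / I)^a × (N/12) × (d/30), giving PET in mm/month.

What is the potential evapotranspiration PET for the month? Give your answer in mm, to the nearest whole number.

10T/I = 10 × 21.8 / 78.7 = 2.7700
(10T/I)^a = 2.7700^1.754 = 5.9719
Uncorrected PET = 16 × 5.9719 = 95.550 mm
Correction = (N/12)(d/30) = (10.5/12)(31/30) = 0.9042
PET = 95.550 × 0.9042 = 86.396 mm/month

86 mm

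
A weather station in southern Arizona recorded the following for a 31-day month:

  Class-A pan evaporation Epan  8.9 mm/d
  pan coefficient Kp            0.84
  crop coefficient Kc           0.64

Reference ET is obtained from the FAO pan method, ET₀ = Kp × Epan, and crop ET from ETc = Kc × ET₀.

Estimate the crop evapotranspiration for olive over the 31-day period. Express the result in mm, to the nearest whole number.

ET₀ = 0.84 × 8.9 = 7.4760 mm/d
ETc = Kc × ET₀ = 0.64 × 7.4760 = 4.7846 mm/d
Over 31 days: 4.7846 × 31 = 148.323 mm

148 mm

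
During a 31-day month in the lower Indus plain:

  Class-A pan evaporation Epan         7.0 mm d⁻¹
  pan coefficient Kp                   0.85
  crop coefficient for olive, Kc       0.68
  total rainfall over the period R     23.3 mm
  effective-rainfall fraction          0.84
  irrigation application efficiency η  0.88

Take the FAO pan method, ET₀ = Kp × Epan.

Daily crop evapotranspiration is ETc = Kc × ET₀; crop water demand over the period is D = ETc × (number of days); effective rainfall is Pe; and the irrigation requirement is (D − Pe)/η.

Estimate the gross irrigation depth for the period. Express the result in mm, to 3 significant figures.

ET₀ = 0.85 × 7.0 = 5.9500 mm/d
ETc = Kc × ET₀ = 0.68 × 5.9500 = 4.0460 mm/d
Crop demand D = ETc × 31 d = 4.0460 × 31 = 125.426 mm
Pe = 0.84 × 23.3 = 19.572 mm
D − Pe = 125.426 − 19.572 = 105.854 mm
Gross irrigation = 105.854 / 0.88 = 120.289 mm

120 mm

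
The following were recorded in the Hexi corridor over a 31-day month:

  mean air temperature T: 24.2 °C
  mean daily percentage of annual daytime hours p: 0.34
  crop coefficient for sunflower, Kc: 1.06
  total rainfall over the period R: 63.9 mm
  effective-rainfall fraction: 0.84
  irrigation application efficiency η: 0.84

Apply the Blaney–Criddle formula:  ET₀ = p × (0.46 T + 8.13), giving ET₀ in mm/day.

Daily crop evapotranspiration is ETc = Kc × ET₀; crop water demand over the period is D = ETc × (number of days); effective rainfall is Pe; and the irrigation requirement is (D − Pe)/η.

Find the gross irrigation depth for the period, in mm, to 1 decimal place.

192.3 mm

ET₀ = 0.34 × (0.46 × 24.2 + 8.13) = 0.34 × 19.262 = 6.5491 mm/d
ETc = Kc × ET₀ = 1.06 × 6.5491 = 6.9420 mm/d
Crop demand D = ETc × 31 d = 6.9420 × 31 = 215.202 mm
Pe = 0.84 × 63.9 = 53.676 mm
D − Pe = 215.202 − 53.676 = 161.526 mm
Gross irrigation = 161.526 / 0.84 = 192.293 mm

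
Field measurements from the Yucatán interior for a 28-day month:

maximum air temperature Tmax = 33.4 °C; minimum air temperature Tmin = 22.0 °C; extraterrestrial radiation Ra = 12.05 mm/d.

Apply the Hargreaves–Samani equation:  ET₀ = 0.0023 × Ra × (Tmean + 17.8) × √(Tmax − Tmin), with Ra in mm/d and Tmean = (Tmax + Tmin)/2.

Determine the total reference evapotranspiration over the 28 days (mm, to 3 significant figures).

Tmean = (33.4 + 22.0)/2 = 27.70 °C
ET₀ = 0.0023 × 12.05 × (27.70 + 17.8) × √11.4 = 0.0023 × 12.05 × 45.50 × 3.3764 = 4.2578 mm/d
Over 28 days: 4.2578 × 28 = 119.218 mm

119 mm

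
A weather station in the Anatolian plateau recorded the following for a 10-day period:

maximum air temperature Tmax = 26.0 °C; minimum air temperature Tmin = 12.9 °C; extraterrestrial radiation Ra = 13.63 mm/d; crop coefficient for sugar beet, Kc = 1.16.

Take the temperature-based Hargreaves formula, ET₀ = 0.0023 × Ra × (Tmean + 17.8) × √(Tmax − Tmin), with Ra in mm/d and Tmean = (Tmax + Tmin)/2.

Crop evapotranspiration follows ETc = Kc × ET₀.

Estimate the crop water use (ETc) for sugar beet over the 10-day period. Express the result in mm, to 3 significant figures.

Tmean = (26.0 + 12.9)/2 = 19.45 °C
ET₀ = 0.0023 × 13.63 × (19.45 + 17.8) × √13.1 = 0.0023 × 13.63 × 37.25 × 3.6194 = 4.2266 mm/d
ETc = Kc × ET₀ = 1.16 × 4.2266 = 4.9029 mm/d
Over 10 days: 4.9029 × 10 = 49.029 mm

49.0 mm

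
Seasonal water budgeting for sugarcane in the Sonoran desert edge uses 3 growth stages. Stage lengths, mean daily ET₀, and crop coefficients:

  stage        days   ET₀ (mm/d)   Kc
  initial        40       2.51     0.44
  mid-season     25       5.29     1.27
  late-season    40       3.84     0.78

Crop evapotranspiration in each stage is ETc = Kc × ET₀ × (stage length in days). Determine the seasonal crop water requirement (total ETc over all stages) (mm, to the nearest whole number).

332 mm

initial: 0.44 × 2.51 × 40 = 44.18 mm
mid-season: 1.27 × 5.29 × 25 = 167.96 mm
late-season: 0.78 × 3.84 × 40 = 119.81 mm
Seasonal total = 331.95 mm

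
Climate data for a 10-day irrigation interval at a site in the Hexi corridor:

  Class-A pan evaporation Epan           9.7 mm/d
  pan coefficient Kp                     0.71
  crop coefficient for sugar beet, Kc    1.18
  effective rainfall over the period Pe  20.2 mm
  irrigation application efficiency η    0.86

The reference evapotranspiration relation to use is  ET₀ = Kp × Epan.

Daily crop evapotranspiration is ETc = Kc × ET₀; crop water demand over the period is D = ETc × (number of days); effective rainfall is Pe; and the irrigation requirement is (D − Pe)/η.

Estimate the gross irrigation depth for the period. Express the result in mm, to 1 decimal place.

71.0 mm

ET₀ = 0.71 × 9.7 = 6.8870 mm/d
ETc = Kc × ET₀ = 1.18 × 6.8870 = 8.1267 mm/d
Crop demand D = ETc × 10 d = 8.1267 × 10 = 81.267 mm
D − Pe = 81.267 − 20.2 = 61.067 mm
Gross irrigation = 61.067 / 0.86 = 71.008 mm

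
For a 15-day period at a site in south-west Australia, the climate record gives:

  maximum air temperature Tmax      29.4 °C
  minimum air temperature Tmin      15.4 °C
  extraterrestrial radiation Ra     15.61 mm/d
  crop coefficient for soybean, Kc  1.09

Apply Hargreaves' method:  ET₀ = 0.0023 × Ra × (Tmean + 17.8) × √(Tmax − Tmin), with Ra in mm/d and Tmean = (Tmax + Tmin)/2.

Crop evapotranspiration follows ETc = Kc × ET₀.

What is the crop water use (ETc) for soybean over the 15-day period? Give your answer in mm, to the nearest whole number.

88 mm

Tmean = (29.4 + 15.4)/2 = 22.40 °C
ET₀ = 0.0023 × 15.61 × (22.40 + 17.8) × √14.0 = 0.0023 × 15.61 × 40.20 × 3.7417 = 5.4004 mm/d
ETc = Kc × ET₀ = 1.09 × 5.4004 = 5.8864 mm/d
Over 15 days: 5.8864 × 15 = 88.296 mm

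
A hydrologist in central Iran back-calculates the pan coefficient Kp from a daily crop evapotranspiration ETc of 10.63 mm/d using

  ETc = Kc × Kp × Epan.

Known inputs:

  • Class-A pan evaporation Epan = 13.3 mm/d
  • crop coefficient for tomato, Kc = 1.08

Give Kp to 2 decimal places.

0.74

ETc = Kc × Kp × Epan  ⇒  Kp = ETc / (Kc × Epan)
Kp = 10.63 / (1.08 × 13.3) = 10.63 / 14.364 = 0.7400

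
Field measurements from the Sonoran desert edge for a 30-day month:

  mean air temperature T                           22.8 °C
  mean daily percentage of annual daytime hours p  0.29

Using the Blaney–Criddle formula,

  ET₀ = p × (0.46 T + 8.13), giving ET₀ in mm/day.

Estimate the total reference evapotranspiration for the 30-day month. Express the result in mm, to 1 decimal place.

162.0 mm

ET₀ = 0.29 × (0.46 × 22.8 + 8.13) = 0.29 × 18.618 = 5.3992 mm/d
Monthly total = 5.3992 × 30 = 161.976 mm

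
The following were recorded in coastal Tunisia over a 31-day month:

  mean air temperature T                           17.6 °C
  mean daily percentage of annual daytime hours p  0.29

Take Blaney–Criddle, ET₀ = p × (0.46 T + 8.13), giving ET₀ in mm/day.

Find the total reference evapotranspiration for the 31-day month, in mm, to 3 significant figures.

ET₀ = 0.29 × (0.46 × 17.6 + 8.13) = 0.29 × 16.226 = 4.7055 mm/d
Monthly total = 4.7055 × 31 = 145.871 mm

146 mm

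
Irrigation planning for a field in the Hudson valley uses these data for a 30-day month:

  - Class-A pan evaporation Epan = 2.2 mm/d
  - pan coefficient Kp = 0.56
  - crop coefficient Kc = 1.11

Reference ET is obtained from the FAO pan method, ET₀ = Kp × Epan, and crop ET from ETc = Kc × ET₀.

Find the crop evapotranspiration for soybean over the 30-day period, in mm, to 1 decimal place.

ET₀ = 0.56 × 2.2 = 1.2320 mm/d
ETc = Kc × ET₀ = 1.11 × 1.2320 = 1.3675 mm/d
Over 30 days: 1.3675 × 30 = 41.025 mm

41.0 mm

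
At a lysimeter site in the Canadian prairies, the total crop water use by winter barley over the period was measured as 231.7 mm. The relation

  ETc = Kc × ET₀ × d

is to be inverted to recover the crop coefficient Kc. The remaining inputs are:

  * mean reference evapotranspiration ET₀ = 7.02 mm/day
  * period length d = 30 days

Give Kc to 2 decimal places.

ETc = Kc × ET₀ × d  ⇒  Kc = ETc / (ET₀ × d)
Kc = 231.7 / (7.02 × 30) = 231.7 / 210.60 = 1.1002

1.10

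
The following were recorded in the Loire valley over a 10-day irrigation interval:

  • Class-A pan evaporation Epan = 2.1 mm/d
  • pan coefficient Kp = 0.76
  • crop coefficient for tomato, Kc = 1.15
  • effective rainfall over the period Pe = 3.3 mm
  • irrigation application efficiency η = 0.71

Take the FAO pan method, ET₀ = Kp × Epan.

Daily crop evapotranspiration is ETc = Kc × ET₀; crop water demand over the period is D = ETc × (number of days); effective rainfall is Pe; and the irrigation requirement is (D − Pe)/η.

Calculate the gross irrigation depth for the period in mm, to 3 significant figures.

ET₀ = 0.76 × 2.1 = 1.5960 mm/d
ETc = Kc × ET₀ = 1.15 × 1.5960 = 1.8354 mm/d
Crop demand D = ETc × 10 d = 1.8354 × 10 = 18.354 mm
D − Pe = 18.354 − 3.3 = 15.054 mm
Gross irrigation = 15.054 / 0.71 = 21.203 mm

21.2 mm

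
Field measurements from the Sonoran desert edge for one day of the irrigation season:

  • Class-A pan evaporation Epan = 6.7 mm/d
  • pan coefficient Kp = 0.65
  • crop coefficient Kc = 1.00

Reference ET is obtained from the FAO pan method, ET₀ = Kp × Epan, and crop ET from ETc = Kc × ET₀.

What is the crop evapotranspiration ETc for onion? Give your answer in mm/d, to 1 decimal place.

ET₀ = 0.65 × 6.7 = 4.3550 mm/d
ETc = Kc × ET₀ = 1.00 × 4.3550 = 4.3550 mm/d

4.4 mm/d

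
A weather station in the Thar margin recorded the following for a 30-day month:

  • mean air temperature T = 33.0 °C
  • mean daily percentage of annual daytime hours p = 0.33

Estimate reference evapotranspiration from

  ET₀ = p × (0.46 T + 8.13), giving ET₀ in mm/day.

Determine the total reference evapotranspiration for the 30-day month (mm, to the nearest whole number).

231 mm

ET₀ = 0.33 × (0.46 × 33.0 + 8.13) = 0.33 × 23.310 = 7.6923 mm/d
Monthly total = 7.6923 × 30 = 230.769 mm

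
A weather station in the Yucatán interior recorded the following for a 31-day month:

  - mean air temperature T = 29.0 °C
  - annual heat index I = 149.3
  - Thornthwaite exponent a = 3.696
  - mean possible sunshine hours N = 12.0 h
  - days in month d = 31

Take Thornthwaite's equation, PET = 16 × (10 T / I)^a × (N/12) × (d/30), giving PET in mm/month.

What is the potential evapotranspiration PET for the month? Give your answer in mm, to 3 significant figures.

10T/I = 10 × 29.0 / 149.3 = 1.9424
(10T/I)^a = 1.9424^3.696 = 11.6332
Uncorrected PET = 16 × 11.6332 = 186.131 mm
Correction = (N/12)(d/30) = (12.0/12)(31/30) = 1.0333
PET = 186.131 × 1.0333 = 192.329 mm/month

192 mm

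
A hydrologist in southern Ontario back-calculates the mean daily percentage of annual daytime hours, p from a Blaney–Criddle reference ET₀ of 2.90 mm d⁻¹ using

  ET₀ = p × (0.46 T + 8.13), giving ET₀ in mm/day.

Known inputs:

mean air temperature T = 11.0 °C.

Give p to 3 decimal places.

0.220

p = ET₀ / (0.46 T + 8.13) = 2.90 / (0.46 × 11.0 + 8.13) = 2.90 / 13.190 = 0.2199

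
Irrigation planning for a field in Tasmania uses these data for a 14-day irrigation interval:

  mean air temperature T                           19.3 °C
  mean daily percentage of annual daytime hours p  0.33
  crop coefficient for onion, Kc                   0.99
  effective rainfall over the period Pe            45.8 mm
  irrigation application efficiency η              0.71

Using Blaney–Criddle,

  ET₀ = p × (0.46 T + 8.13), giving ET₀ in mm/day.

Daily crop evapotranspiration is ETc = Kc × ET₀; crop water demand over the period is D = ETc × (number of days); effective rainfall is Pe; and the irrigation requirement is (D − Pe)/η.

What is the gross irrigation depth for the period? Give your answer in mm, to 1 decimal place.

ET₀ = 0.33 × (0.46 × 19.3 + 8.13) = 0.33 × 17.008 = 5.6126 mm/d
ETc = Kc × ET₀ = 0.99 × 5.6126 = 5.5565 mm/d
Crop demand D = ETc × 14 d = 5.5565 × 14 = 77.791 mm
D − Pe = 77.791 − 45.8 = 31.991 mm
Gross irrigation = 31.991 / 0.71 = 45.058 mm

45.1 mm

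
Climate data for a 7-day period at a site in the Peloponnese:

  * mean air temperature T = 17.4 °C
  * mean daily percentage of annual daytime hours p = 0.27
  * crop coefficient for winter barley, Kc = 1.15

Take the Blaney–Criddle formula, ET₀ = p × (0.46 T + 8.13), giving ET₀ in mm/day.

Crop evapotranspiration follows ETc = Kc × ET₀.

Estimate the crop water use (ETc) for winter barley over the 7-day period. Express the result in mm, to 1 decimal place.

ET₀ = 0.27 × (0.46 × 17.4 + 8.13) = 0.27 × 16.134 = 4.3562 mm/d
ETc = Kc × ET₀ = 1.15 × 4.3562 = 5.0096 mm/d
Over 7 days: 5.0096 × 7 = 35.067 mm

35.1 mm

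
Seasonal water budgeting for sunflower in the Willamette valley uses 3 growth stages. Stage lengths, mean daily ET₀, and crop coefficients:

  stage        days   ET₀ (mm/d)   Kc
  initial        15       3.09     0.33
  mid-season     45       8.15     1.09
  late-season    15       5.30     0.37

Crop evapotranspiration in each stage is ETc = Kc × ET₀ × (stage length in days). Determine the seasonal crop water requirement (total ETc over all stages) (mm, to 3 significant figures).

initial: 0.33 × 3.09 × 15 = 15.30 mm
mid-season: 1.09 × 8.15 × 45 = 399.76 mm
late-season: 0.37 × 5.30 × 15 = 29.42 mm
Seasonal total = 444.48 mm

444 mm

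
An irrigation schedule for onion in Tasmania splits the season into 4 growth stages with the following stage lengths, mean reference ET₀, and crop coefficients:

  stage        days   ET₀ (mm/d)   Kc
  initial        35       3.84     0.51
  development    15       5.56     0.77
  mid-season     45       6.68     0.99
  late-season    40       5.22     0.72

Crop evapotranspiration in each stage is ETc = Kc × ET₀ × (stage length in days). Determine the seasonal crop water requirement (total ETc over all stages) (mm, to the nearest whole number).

initial: 0.51 × 3.84 × 35 = 68.54 mm
development: 0.77 × 5.56 × 15 = 64.22 mm
mid-season: 0.99 × 6.68 × 45 = 297.59 mm
late-season: 0.72 × 5.22 × 40 = 150.34 mm
Seasonal total = 580.69 mm

581 mm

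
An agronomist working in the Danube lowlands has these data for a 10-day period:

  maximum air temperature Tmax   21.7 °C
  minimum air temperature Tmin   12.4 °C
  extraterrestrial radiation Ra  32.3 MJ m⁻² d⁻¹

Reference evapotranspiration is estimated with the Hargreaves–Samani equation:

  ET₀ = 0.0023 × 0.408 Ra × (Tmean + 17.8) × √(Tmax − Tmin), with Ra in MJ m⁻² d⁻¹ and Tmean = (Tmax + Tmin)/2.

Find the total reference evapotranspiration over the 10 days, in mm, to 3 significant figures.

Tmean = (21.7 + 12.4)/2 = 17.05 °C
0.408 Ra = 0.408 × 32.3 = 13.1784 mm/d equivalent
ET₀ = 0.0023 × 13.1784 × (17.05 + 17.8) × √9.3 = 0.0023 × 13.1784 × 34.85 × 3.0496 = 3.2213 mm/d
Over 10 days: 3.2213 × 10 = 32.213 mm

32.2 mm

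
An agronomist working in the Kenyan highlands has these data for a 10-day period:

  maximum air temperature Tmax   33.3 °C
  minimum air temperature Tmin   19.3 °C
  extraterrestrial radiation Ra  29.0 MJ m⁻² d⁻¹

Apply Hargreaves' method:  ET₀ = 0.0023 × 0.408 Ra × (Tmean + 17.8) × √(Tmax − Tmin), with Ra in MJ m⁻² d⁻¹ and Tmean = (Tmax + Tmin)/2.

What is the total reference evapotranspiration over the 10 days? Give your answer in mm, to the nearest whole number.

45 mm

Tmean = (33.3 + 19.3)/2 = 26.30 °C
0.408 Ra = 0.408 × 29.0 = 11.8320 mm/d equivalent
ET₀ = 0.0023 × 11.8320 × (26.30 + 17.8) × √14.0 = 0.0023 × 11.8320 × 44.10 × 3.7417 = 4.4905 mm/d
Over 10 days: 4.4905 × 10 = 44.905 mm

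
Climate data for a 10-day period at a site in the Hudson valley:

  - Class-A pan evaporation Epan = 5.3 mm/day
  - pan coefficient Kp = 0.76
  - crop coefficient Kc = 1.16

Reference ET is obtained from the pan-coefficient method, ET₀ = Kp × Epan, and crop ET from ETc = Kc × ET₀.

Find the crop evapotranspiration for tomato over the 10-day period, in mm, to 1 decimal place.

46.7 mm

ET₀ = 0.76 × 5.3 = 4.0280 mm/d
ETc = Kc × ET₀ = 1.16 × 4.0280 = 4.6725 mm/d
Over 10 days: 4.6725 × 10 = 46.725 mm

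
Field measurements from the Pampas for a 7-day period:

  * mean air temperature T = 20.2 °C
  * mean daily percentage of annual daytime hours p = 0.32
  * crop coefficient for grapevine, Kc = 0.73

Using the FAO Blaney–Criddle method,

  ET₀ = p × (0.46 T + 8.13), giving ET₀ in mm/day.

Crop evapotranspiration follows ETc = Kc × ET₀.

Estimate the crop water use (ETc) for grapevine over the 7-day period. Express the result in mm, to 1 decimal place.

28.5 mm

ET₀ = 0.32 × (0.46 × 20.2 + 8.13) = 0.32 × 17.422 = 5.5750 mm/d
ETc = Kc × ET₀ = 0.73 × 5.5750 = 4.0698 mm/d
Over 7 days: 4.0698 × 7 = 28.489 mm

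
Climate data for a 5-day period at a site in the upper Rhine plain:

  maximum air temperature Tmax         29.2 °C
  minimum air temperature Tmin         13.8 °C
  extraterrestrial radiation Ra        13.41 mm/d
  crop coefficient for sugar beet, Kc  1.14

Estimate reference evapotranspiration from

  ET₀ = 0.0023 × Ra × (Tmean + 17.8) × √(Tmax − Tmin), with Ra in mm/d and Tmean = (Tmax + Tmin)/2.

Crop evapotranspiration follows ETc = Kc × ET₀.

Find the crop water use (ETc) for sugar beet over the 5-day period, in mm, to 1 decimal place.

Tmean = (29.2 + 13.8)/2 = 21.50 °C
ET₀ = 0.0023 × 13.41 × (21.50 + 17.8) × √15.4 = 0.0023 × 13.41 × 39.30 × 3.9243 = 4.7568 mm/d
ETc = Kc × ET₀ = 1.14 × 4.7568 = 5.4228 mm/d
Over 5 days: 5.4228 × 5 = 27.114 mm

27.1 mm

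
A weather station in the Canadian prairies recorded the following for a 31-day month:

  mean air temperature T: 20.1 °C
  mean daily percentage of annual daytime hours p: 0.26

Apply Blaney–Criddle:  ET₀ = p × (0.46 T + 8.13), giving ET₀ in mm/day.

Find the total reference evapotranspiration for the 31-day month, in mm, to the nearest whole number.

140 mm

ET₀ = 0.26 × (0.46 × 20.1 + 8.13) = 0.26 × 17.376 = 4.5178 mm/d
Monthly total = 4.5178 × 31 = 140.052 mm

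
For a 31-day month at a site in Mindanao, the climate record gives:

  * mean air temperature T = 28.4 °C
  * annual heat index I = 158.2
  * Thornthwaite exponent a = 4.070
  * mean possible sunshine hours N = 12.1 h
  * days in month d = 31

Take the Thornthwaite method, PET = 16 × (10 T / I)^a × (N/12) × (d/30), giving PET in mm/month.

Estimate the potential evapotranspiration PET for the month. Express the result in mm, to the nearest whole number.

180 mm

10T/I = 10 × 28.4 / 158.2 = 1.7952
(10T/I)^a = 1.7952^4.070 = 10.8203
Uncorrected PET = 16 × 10.8203 = 173.125 mm
Correction = (N/12)(d/30) = (12.1/12)(31/30) = 1.0419
PET = 173.125 × 1.0419 = 180.379 mm/month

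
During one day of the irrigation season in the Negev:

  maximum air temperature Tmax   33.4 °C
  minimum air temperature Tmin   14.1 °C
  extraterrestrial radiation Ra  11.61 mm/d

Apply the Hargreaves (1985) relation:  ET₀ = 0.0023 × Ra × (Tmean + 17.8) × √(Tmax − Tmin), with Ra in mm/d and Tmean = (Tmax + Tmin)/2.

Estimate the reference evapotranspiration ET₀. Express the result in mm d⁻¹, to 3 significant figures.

Tmean = (33.4 + 14.1)/2 = 23.75 °C
ET₀ = 0.0023 × 11.61 × (23.75 + 17.8) × √19.3 = 0.0023 × 11.61 × 41.55 × 4.3932 = 4.8743 mm/d

4.87 mm d⁻¹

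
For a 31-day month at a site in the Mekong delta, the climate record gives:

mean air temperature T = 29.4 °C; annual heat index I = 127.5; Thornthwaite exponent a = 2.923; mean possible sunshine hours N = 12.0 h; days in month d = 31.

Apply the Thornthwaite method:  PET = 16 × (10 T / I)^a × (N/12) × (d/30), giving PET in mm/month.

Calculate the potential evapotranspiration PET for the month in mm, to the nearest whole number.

190 mm

10T/I = 10 × 29.4 / 127.5 = 2.3059
(10T/I)^a = 2.3059^2.923 = 11.4970
Uncorrected PET = 16 × 11.4970 = 183.952 mm
Correction = (N/12)(d/30) = (12.0/12)(31/30) = 1.0333
PET = 183.952 × 1.0333 = 190.078 mm/month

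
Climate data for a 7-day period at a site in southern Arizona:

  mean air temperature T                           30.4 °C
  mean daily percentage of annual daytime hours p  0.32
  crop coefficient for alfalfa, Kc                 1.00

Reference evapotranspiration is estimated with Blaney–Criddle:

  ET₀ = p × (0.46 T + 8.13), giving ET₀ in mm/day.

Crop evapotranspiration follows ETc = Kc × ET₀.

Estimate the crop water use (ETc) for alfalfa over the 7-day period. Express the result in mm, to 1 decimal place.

49.5 mm

ET₀ = 0.32 × (0.46 × 30.4 + 8.13) = 0.32 × 22.114 = 7.0765 mm/d
ETc = Kc × ET₀ = 1.00 × 7.0765 = 7.0765 mm/d
Over 7 days: 7.0765 × 7 = 49.536 mm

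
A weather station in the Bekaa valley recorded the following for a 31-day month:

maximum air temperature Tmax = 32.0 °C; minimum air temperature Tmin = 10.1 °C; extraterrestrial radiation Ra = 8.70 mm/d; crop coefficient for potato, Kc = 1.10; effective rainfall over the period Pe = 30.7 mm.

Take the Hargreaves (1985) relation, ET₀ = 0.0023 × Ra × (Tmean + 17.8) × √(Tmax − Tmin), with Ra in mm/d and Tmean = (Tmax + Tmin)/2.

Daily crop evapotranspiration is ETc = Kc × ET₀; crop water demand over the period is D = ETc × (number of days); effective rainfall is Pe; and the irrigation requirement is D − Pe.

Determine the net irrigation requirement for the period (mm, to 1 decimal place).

93.4 mm

Tmean = (32.0 + 10.1)/2 = 21.05 °C
ET₀ = 0.0023 × 8.70 × (21.05 + 17.8) × √21.9 = 0.0023 × 8.70 × 38.85 × 4.6797 = 3.6379 mm/d
ETc = Kc × ET₀ = 1.10 × 3.6379 = 4.0017 mm/d
Crop demand D = ETc × 31 d = 4.0017 × 31 = 124.053 mm
D − Pe = 124.053 − 30.7 = 93.353 mm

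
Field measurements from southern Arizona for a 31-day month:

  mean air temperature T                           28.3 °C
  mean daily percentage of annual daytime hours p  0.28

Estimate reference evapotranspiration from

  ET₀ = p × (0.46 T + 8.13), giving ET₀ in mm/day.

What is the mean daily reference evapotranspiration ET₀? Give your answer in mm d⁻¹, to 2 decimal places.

ET₀ = 0.28 × (0.46 × 28.3 + 8.13) = 0.28 × 21.148 = 5.9214 mm/d

5.92 mm d⁻¹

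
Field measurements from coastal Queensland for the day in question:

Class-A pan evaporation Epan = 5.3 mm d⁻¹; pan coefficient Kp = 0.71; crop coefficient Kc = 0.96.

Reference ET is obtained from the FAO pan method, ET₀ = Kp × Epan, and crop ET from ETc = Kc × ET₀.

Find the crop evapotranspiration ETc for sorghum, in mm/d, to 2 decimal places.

3.61 mm/d

ET₀ = 0.71 × 5.3 = 3.7630 mm/d
ETc = Kc × ET₀ = 0.96 × 3.7630 = 3.6125 mm/d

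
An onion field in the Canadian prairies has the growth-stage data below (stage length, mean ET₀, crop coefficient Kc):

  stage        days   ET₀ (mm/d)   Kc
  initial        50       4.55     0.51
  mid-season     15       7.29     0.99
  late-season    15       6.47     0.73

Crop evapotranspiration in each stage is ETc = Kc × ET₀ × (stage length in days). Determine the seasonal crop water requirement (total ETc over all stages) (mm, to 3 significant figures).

initial: 0.51 × 4.55 × 50 = 116.03 mm
mid-season: 0.99 × 7.29 × 15 = 108.26 mm
late-season: 0.73 × 6.47 × 15 = 70.85 mm
Seasonal total = 295.14 mm

295 mm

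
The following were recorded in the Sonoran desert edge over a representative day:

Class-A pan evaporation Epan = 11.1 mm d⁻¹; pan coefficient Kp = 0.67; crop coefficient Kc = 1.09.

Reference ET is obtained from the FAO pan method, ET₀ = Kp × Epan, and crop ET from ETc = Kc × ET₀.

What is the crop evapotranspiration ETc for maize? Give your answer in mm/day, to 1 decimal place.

ET₀ = 0.67 × 11.1 = 7.4370 mm/d
ETc = Kc × ET₀ = 1.09 × 7.4370 = 8.1063 mm/d

8.1 mm/day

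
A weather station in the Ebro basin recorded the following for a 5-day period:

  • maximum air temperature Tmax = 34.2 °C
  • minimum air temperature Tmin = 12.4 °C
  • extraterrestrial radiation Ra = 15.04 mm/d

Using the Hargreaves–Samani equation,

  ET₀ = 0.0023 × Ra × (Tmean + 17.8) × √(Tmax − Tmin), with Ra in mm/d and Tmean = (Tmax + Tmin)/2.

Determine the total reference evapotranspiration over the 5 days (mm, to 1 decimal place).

33.2 mm

Tmean = (34.2 + 12.4)/2 = 23.30 °C
ET₀ = 0.0023 × 15.04 × (23.30 + 17.8) × √21.8 = 0.0023 × 15.04 × 41.10 × 4.6690 = 6.6381 mm/d
Over 5 days: 6.6381 × 5 = 33.191 mm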